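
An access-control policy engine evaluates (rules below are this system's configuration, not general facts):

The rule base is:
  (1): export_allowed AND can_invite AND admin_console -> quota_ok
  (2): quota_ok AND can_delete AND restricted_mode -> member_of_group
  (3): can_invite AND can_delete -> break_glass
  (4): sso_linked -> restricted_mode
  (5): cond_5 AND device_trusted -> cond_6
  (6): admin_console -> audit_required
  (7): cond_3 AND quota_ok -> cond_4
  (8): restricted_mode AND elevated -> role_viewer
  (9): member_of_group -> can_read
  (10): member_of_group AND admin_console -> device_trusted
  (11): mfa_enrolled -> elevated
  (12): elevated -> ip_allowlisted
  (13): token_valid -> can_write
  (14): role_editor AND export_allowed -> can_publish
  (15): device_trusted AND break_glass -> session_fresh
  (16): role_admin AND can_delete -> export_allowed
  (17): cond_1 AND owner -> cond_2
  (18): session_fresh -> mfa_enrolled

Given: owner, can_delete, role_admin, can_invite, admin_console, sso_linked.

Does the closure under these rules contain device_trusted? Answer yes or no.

Round 1: (3) [can_invite AND can_delete -> break_glass]; (4) [sso_linked -> restricted_mode]; (6) [admin_console -> audit_required]; (16) [role_admin AND can_delete -> export_allowed]. Adds break_glass, restricted_mode, audit_required, export_allowed.
Round 2: (1) [export_allowed AND can_invite AND admin_console -> quota_ok]. Adds quota_ok.
Round 3: (2) [quota_ok AND can_delete AND restricted_mode -> member_of_group]. Adds member_of_group.
Round 4: (9) [member_of_group -> can_read]; (10) [member_of_group AND admin_console -> device_trusted]. Adds can_read, device_trusted.
Round 5: (15) [device_trusted AND break_glass -> session_fresh]. Adds session_fresh.
Round 6: (18) [session_fresh -> mfa_enrolled]. Adds mfa_enrolled.
Round 7: (11) [mfa_enrolled -> elevated]. Adds elevated.
Round 8: (8) [restricted_mode AND elevated -> role_viewer]; (12) [elevated -> ip_allowlisted]. Adds role_viewer, ip_allowlisted.
device_trusted appears in round 4, so it is derivable.

yes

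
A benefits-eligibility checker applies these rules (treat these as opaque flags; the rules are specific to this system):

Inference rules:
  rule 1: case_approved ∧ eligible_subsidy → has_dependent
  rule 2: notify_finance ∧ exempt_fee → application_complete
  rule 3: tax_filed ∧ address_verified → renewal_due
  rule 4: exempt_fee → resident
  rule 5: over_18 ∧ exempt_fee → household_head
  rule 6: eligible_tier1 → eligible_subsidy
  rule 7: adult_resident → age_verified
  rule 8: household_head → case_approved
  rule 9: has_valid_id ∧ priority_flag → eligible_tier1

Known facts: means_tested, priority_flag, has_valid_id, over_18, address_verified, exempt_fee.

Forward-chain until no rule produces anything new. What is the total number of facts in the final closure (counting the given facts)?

12

[1] rule 4 [exempt_fee → resident]; rule 5 [over_18 ∧ exempt_fee → household_head]; rule 9 [has_valid_id ∧ priority_flag → eligible_tier1]. ⇒ new: resident, household_head, eligible_tier1.
[2] rule 6 [eligible_tier1 → eligible_subsidy]; rule 8 [household_head → case_approved]. ⇒ new: eligible_subsidy, case_approved.
[3] rule 1 [case_approved ∧ eligible_subsidy → has_dependent]. ⇒ new: has_dependent.
Closure: {address_verified, case_approved, eligible_subsidy, eligible_tier1, exempt_fee, has_dependent, has_valid_id, household_head, means_tested, over_18, priority_flag, resident} — 12 facts.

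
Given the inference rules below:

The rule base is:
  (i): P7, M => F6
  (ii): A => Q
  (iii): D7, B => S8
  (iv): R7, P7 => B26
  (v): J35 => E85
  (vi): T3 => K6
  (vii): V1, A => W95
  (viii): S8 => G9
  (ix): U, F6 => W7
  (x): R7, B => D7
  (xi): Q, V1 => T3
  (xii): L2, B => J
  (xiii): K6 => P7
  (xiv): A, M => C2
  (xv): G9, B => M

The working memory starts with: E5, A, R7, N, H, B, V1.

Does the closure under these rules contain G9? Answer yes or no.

Round 1 fires (ii), (vii), (x), giving Q, W95, D7.
Round 2 fires (iii), (xi), giving S8, T3.
Round 3 fires (vi), (viii), giving K6, G9.
Round 4 fires (xiii), (xv), giving P7, M.
Round 5 fires (i), (iv), (xiv), giving F6, B26, C2.
G9 appears in round 3, so it is derivable.

yes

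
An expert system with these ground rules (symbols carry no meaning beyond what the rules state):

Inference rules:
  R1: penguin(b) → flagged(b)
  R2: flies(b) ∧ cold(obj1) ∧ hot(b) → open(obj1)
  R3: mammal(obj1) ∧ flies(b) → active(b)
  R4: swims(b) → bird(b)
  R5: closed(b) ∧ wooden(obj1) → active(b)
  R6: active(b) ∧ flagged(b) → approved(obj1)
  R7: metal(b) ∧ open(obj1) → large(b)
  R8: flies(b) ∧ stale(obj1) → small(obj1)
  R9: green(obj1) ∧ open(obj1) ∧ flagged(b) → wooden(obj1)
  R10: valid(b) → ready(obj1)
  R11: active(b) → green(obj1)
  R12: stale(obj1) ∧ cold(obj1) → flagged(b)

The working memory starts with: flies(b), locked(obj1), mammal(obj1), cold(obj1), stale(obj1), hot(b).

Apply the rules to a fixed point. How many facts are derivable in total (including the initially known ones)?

Round 1 fires R2, R3, R8, R12, giving open(obj1), active(b), small(obj1), flagged(b).
Round 2 fires R6, R11, giving approved(obj1), green(obj1).
Round 3 fires R9, giving wooden(obj1).
Closure: {active(b), approved(obj1), cold(obj1), flagged(b), flies(b), green(obj1), hot(b), locked(obj1), mammal(obj1), open(obj1), small(obj1), stale(obj1), wooden(obj1)} — 13 facts.

13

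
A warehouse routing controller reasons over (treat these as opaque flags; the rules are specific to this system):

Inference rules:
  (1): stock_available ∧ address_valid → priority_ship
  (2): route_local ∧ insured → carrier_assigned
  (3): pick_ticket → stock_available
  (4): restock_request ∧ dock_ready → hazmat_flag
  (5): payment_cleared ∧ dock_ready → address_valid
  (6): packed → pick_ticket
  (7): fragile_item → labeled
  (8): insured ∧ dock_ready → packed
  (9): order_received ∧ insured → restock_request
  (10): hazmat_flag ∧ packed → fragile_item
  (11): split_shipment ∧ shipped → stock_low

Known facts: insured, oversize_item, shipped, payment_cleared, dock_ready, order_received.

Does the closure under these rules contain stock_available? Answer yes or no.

Round 1 — (5), (8), (9), derive address_valid, packed, restock_request.
Round 2 — (4), (6), derive hazmat_flag, pick_ticket.
Round 3 — (3), (10), derive stock_available, fragile_item.
Round 4 — (1), (7), derive priority_ship, labeled.
stock_available appears in round 3, so it is derivable.

yes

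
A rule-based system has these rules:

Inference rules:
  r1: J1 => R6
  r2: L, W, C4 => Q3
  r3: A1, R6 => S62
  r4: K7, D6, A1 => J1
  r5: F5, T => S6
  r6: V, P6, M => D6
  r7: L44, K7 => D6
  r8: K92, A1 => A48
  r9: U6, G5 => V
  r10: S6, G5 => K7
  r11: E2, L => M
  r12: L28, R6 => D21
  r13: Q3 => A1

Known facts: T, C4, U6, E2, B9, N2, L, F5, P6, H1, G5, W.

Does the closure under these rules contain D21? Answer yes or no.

no

Round 1 fires r2, r5, r9, r11, giving Q3, S6, V, M.
Round 2 fires r6, r10, r13, giving D6, K7, A1.
Round 3 fires r4, giving J1.
Round 4 fires r1, giving R6.
Round 5 fires r3, giving S62.
Fixed point reached. D21 is concluded only by r12; r12 needs L28 (never derived).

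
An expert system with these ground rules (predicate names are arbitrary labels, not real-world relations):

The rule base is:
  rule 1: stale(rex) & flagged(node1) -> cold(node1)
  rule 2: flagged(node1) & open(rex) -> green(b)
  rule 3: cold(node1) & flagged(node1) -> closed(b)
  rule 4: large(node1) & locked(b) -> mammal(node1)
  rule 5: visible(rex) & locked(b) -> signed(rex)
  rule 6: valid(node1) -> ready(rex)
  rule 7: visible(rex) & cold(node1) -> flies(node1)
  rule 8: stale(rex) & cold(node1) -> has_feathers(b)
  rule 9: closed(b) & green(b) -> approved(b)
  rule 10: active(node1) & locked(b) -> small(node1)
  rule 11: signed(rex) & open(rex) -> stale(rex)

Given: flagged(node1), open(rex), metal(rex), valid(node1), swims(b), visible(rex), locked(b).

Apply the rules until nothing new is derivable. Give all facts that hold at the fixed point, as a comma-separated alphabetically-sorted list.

Round 1 fires rule 2, rule 5, rule 6, giving green(b), signed(rex), ready(rex).
Round 2 fires rule 11, giving stale(rex).
Round 3 fires rule 1, giving cold(node1).
Round 4 fires rule 3, rule 7, rule 8, giving closed(b), flies(node1), has_feathers(b).
Round 5 fires rule 9, giving approved(b).

approved(b), closed(b), cold(node1), flagged(node1), flies(node1), green(b), has_feathers(b), locked(b), metal(rex), open(rex), ready(rex), signed(rex), stale(rex), swims(b), valid(node1), visible(rex)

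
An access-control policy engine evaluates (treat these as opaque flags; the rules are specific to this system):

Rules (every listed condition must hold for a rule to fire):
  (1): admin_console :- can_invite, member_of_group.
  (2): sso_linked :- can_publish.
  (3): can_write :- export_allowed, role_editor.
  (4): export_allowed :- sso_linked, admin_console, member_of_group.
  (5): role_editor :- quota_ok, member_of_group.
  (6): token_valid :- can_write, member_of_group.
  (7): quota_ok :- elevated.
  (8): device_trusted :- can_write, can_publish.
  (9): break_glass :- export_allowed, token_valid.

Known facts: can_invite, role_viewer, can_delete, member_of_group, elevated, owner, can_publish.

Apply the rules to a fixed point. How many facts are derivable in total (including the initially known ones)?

16

Round 1 — (1), (2), (7), derive admin_console, sso_linked, quota_ok.
Round 2 — (4), (5), derive export_allowed, role_editor.
Round 3 — (3), derive can_write.
Round 4 — (6), (8), derive token_valid, device_trusted.
Round 5 — (9), derive break_glass.
Closure: {admin_console, break_glass, can_delete, can_invite, can_publish, can_write, device_trusted, elevated, export_allowed, member_of_group, owner, quota_ok, role_editor, role_viewer, sso_linked, token_valid} — 16 facts.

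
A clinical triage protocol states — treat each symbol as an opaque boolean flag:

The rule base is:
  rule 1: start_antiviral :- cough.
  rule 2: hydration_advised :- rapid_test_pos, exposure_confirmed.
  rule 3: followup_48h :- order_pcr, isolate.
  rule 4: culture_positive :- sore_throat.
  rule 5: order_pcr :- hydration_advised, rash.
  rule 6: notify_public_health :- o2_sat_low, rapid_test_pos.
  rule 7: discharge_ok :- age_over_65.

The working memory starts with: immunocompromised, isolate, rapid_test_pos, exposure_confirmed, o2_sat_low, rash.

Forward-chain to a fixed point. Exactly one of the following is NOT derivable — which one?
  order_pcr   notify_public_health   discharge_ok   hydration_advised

Round 1 fires rule 2, rule 6, giving hydration_advised, notify_public_health.
Round 2 fires rule 5, giving order_pcr.
Round 3 fires rule 3, giving followup_48h.
Derived: notify_public_health (round 1), order_pcr (round 2), hydration_advised (round 1). discharge_ok never appears in any round.

discharge_ok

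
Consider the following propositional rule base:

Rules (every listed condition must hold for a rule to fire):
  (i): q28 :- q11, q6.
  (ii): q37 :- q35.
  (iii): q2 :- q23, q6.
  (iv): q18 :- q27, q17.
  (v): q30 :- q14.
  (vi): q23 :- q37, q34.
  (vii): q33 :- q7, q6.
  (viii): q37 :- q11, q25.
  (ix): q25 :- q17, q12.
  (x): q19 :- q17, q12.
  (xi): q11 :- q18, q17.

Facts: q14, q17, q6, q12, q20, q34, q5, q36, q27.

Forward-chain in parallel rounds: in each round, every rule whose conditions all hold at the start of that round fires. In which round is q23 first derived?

Round 1: (iv) [q18 :- q27, q17.]; (v) [q30 :- q14.]; (ix) [q25 :- q17, q12.]; (x) [q19 :- q17, q12.]. Adds q18, q30, q25, q19.
Round 2: (xi) [q11 :- q18, q17.]. Adds q11.
Round 3: (i) [q28 :- q11, q6.]; (viii) [q37 :- q11, q25.]. Adds q28, q37.
Round 4: (vi) [q23 :- q37, q34.]. Adds q23.
q23 first appears in round 4.

4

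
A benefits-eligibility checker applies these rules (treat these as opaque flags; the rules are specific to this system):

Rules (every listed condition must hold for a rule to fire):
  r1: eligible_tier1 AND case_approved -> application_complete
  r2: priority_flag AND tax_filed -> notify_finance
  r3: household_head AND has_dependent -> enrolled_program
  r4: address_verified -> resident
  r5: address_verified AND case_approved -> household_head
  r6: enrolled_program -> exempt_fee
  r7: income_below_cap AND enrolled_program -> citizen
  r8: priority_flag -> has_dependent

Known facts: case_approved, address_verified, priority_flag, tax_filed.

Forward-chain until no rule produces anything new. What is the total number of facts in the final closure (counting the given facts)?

Round 1 — r2, r4, r5, r8, derive notify_finance, resident, household_head, has_dependent.
Round 2 — r3, derive enrolled_program.
Round 3 — r6, derive exempt_fee.
Closure: {address_verified, case_approved, enrolled_program, exempt_fee, has_dependent, household_head, notify_finance, priority_flag, resident, tax_filed} — 10 facts.

10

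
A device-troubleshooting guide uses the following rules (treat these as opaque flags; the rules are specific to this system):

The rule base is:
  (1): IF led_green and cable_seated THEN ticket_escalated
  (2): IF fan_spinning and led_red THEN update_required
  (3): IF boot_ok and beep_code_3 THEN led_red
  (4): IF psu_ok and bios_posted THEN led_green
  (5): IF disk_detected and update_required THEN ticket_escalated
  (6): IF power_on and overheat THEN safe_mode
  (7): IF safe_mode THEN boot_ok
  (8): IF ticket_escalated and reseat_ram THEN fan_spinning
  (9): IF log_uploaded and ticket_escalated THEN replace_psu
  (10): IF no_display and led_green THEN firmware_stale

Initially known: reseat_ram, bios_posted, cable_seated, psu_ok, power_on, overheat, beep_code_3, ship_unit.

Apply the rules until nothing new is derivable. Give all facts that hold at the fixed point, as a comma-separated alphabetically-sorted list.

Round 1 fires (4), (6), giving led_green, safe_mode.
Round 2 fires (1), (7), giving ticket_escalated, boot_ok.
Round 3 fires (3), (8), giving led_red, fan_spinning.
Round 4 fires (2), giving update_required.

beep_code_3, bios_posted, boot_ok, cable_seated, fan_spinning, led_green, led_red, overheat, power_on, psu_ok, reseat_ram, safe_mode, ship_unit, ticket_escalated, update_required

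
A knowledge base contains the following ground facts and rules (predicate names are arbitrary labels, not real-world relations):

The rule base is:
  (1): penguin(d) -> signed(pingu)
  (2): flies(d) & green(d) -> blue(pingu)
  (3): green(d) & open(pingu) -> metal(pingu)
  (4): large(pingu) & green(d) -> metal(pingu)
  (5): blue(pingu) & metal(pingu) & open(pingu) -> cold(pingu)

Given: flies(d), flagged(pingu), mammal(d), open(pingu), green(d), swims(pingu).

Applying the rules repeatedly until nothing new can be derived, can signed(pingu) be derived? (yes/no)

[1] (2) [flies(d) & green(d) -> blue(pingu)]; (3) [green(d) & open(pingu) -> metal(pingu)]. ⇒ new: blue(pingu), metal(pingu).
[2] (5) [blue(pingu) & metal(pingu) & open(pingu) -> cold(pingu)]. ⇒ new: cold(pingu).
Fixed point reached. signed(pingu) is concluded only by (1); (1) needs penguin(d) (never derived).

no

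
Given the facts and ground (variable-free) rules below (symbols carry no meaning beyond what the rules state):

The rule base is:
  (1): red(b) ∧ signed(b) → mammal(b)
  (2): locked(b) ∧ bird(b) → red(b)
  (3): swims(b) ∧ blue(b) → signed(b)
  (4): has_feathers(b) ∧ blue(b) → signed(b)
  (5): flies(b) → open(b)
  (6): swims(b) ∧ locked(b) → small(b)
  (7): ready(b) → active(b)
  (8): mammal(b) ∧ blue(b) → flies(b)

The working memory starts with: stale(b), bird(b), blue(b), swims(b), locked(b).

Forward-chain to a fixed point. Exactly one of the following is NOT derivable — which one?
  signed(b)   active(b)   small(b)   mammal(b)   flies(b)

active(b)

Round 1: (2) [locked(b) ∧ bird(b) → red(b)]; (3) [swims(b) ∧ blue(b) → signed(b)]; (6) [swims(b) ∧ locked(b) → small(b)]. New: red(b), signed(b), small(b).
Round 2: (1) [red(b) ∧ signed(b) → mammal(b)]. New: mammal(b).
Round 3: (8) [mammal(b) ∧ blue(b) → flies(b)]. New: flies(b).
Round 4: (5) [flies(b) → open(b)]. New: open(b).
Derived: mammal(b) (round 2), small(b) (round 1), signed(b) (round 1), flies(b) (round 3). active(b) never appears in any round.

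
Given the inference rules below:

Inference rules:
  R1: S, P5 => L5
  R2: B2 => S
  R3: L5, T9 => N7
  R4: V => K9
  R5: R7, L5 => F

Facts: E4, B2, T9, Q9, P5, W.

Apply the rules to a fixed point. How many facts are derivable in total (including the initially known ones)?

9

Round 1 fires R2, giving S.
Round 2 fires R1, giving L5.
Round 3 fires R3, giving N7.
Closure: {B2, E4, L5, N7, P5, Q9, S, T9, W} — 9 facts.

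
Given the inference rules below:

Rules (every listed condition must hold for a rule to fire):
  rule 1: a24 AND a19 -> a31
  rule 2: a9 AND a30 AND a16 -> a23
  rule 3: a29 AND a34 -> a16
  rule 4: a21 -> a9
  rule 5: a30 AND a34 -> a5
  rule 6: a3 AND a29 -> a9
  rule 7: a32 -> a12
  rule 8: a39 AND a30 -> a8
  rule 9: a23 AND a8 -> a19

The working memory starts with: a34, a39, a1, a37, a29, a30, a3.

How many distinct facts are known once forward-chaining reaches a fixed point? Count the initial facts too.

Round 1: rule 3 [a29 AND a34 -> a16]; rule 5 [a30 AND a34 -> a5]; rule 6 [a3 AND a29 -> a9]; rule 8 [a39 AND a30 -> a8]. Adds a16, a5, a9, a8.
Round 2: rule 2 [a9 AND a30 AND a16 -> a23]. Adds a23.
Round 3: rule 9 [a23 AND a8 -> a19]. Adds a19.
Closure: {a1, a16, a19, a23, a29, a3, a30, a34, a37, a39, a5, a8, a9} — 13 facts.

13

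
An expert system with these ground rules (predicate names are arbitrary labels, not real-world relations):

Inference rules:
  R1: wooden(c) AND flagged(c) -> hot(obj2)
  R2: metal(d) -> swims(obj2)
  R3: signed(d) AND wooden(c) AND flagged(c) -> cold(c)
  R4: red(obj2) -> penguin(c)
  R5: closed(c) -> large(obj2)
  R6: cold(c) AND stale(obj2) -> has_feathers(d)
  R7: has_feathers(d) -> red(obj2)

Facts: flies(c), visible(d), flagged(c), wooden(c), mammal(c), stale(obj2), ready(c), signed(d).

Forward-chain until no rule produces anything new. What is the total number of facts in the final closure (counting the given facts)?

13

Round 1: R1 [wooden(c) AND flagged(c) -> hot(obj2)]; R3 [signed(d) AND wooden(c) AND flagged(c) -> cold(c)]. New: hot(obj2), cold(c).
Round 2: R6 [cold(c) AND stale(obj2) -> has_feathers(d)]. New: has_feathers(d).
Round 3: R7 [has_feathers(d) -> red(obj2)]. New: red(obj2).
Round 4: R4 [red(obj2) -> penguin(c)]. New: penguin(c).
Closure: {cold(c), flagged(c), flies(c), has_feathers(d), hot(obj2), mammal(c), penguin(c), ready(c), red(obj2), signed(d), stale(obj2), visible(d), wooden(c)} — 13 facts.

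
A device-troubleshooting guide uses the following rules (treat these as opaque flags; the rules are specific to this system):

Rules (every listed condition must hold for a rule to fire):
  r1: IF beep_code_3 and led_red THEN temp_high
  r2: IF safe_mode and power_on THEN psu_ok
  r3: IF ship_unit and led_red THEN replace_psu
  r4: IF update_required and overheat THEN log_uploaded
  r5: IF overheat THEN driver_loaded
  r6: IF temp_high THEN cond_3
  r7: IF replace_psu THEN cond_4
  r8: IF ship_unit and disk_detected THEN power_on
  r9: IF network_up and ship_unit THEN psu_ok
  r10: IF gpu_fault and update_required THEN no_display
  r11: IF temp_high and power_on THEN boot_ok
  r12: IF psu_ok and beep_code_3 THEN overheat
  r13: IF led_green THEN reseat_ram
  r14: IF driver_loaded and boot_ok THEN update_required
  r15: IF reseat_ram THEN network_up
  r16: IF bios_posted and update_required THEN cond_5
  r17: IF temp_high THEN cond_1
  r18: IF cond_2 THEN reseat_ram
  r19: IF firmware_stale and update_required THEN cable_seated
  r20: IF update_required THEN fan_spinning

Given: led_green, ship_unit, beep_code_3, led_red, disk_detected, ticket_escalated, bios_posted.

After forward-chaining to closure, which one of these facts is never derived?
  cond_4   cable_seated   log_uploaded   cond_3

[1] r1 [IF beep_code_3 and led_red THEN temp_high]; r3 [IF ship_unit and led_red THEN replace_psu]; r8 [IF ship_unit and disk_detected THEN power_on]; r13 [IF led_green THEN reseat_ram]. ⇒ new: temp_high, replace_psu, power_on, reseat_ram.
[2] r6 [IF temp_high THEN cond_3]; r7 [IF replace_psu THEN cond_4]; r11 [IF temp_high and power_on THEN boot_ok]; r15 [IF reseat_ram THEN network_up]; r17 [IF temp_high THEN cond_1]. ⇒ new: cond_3, cond_4, boot_ok, network_up, cond_1.
[3] r9 [IF network_up and ship_unit THEN psu_ok]. ⇒ new: psu_ok.
[4] r12 [IF psu_ok and beep_code_3 THEN overheat]. ⇒ new: overheat.
[5] r5 [IF overheat THEN driver_loaded]. ⇒ new: driver_loaded.
[6] r14 [IF driver_loaded and boot_ok THEN update_required]. ⇒ new: update_required.
[7] r4 [IF update_required and overheat THEN log_uploaded]; r16 [IF bios_posted and update_required THEN cond_5]; r20 [IF update_required THEN fan_spinning]. ⇒ new: log_uploaded, cond_5, fan_spinning.
Derived: cond_4 (round 2), cond_3 (round 2), log_uploaded (round 7). cable_seated never appears in any round.

cable_seated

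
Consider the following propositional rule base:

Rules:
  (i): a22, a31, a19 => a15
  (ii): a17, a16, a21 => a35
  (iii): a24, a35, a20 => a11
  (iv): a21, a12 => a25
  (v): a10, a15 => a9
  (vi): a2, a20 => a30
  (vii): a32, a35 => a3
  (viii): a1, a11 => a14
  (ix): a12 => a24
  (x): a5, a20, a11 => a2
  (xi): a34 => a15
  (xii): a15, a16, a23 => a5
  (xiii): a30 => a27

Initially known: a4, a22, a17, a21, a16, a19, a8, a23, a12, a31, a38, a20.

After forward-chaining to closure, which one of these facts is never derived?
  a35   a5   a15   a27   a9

Round 1: (i) [a22, a31, a19 => a15]; (ii) [a17, a16, a21 => a35]; (iv) [a21, a12 => a25]; (ix) [a12 => a24]. Adds a15, a35, a25, a24.
Round 2: (iii) [a24, a35, a20 => a11]; (xii) [a15, a16, a23 => a5]. Adds a11, a5.
Round 3: (x) [a5, a20, a11 => a2]. Adds a2.
Round 4: (vi) [a2, a20 => a30]. Adds a30.
Round 5: (xiii) [a30 => a27]. Adds a27.
Derived: a15 (round 1), a35 (round 1), a5 (round 2), a27 (round 5). a9 never appears in any round.

a9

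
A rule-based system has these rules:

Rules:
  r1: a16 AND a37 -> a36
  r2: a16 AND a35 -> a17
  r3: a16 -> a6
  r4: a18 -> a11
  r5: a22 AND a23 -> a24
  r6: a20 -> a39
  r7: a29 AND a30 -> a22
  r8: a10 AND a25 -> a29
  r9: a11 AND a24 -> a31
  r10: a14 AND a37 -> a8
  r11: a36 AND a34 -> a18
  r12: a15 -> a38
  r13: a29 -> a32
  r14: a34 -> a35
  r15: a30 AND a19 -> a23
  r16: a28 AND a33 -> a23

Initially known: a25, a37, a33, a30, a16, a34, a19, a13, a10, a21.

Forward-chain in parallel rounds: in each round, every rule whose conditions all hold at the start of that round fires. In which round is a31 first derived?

4

Round 1: r1 [a16 AND a37 -> a36]; r3 [a16 -> a6]; r8 [a10 AND a25 -> a29]; r14 [a34 -> a35]; r15 [a30 AND a19 -> a23]. New: a36, a6, a29, a35, a23.
Round 2: r2 [a16 AND a35 -> a17]; r7 [a29 AND a30 -> a22]; r11 [a36 AND a34 -> a18]; r13 [a29 -> a32]. New: a17, a22, a18, a32.
Round 3: r4 [a18 -> a11]; r5 [a22 AND a23 -> a24]. New: a11, a24.
Round 4: r9 [a11 AND a24 -> a31]. New: a31.
a31 first appears in round 4.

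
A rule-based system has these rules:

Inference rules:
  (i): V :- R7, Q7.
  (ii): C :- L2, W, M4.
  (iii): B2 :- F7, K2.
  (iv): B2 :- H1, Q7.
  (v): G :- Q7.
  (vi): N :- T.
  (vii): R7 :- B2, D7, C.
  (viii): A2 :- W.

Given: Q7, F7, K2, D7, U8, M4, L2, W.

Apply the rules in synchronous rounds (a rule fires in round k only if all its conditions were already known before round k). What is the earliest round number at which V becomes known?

Round 1 — (ii), (iii), (v), (viii), derive C, B2, G, A2.
Round 2 — (vii), derive R7.
Round 3 — (i), derive V.
V first appears in round 3.

3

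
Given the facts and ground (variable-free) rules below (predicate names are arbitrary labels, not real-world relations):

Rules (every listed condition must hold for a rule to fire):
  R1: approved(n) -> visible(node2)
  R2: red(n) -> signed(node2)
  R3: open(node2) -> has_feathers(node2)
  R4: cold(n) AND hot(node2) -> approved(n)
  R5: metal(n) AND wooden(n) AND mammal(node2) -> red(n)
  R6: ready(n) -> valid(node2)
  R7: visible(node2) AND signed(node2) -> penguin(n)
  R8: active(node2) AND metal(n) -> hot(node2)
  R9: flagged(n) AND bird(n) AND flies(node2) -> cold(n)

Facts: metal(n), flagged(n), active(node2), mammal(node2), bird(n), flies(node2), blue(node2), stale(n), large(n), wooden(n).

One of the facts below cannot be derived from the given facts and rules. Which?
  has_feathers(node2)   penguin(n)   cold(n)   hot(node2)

Round 1 — R5, R8, R9, derive red(n), hot(node2), cold(n).
Round 2 — R2, R4, derive signed(node2), approved(n).
Round 3 — R1, derive visible(node2).
Round 4 — R7, derive penguin(n).
Derived: cold(n) (round 1), hot(node2) (round 1), penguin(n) (round 4). has_feathers(node2) never appears in any round.

has_feathers(node2)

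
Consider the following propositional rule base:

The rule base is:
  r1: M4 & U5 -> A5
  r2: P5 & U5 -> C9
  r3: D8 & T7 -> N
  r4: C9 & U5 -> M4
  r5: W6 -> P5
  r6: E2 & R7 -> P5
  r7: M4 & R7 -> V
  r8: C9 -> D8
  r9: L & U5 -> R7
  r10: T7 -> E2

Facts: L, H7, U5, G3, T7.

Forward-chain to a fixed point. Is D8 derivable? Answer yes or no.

Round 1: r9 [L & U5 -> R7]; r10 [T7 -> E2]. Adds R7, E2.
Round 2: r6 [E2 & R7 -> P5]. Adds P5.
Round 3: r2 [P5 & U5 -> C9]. Adds C9.
Round 4: r4 [C9 & U5 -> M4]; r8 [C9 -> D8]. Adds M4, D8.
Round 5: r1 [M4 & U5 -> A5]; r3 [D8 & T7 -> N]; r7 [M4 & R7 -> V]. Adds A5, N, V.
D8 appears in round 4, so it is derivable.

yes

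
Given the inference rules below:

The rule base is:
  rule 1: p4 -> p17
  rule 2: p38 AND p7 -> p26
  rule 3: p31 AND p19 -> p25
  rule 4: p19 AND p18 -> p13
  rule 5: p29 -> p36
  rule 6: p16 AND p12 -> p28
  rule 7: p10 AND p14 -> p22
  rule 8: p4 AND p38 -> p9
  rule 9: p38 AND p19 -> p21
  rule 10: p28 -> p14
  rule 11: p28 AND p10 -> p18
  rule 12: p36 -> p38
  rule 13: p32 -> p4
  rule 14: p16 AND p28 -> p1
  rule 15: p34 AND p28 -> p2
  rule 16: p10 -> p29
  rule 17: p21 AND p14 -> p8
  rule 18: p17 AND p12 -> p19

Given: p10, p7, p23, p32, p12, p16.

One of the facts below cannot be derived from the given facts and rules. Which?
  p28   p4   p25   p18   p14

Round 1 fires rule 6, rule 13, rule 16, giving p28, p4, p29.
Round 2 fires rule 1, rule 5, rule 10, rule 11, rule 14, giving p17, p36, p14, p18, p1.
Round 3 fires rule 7, rule 12, rule 18, giving p22, p38, p19.
Round 4 fires rule 2, rule 4, rule 8, rule 9, giving p26, p13, p9, p21.
Round 5 fires rule 17, giving p8.
Derived: p28 (round 1), p4 (round 1), p18 (round 2), p14 (round 2). p25 never appears in any round.

p25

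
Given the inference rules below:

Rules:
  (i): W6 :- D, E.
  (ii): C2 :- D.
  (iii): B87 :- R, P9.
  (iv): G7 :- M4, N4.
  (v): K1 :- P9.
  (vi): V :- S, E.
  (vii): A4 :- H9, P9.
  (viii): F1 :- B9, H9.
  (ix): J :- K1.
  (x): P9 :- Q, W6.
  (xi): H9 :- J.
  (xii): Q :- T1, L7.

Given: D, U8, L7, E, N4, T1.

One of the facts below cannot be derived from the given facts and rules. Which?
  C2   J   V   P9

Round 1: (i) [W6 :- D, E.]; (ii) [C2 :- D.]; (xii) [Q :- T1, L7.]. Adds W6, C2, Q.
Round 2: (x) [P9 :- Q, W6.]. Adds P9.
Round 3: (v) [K1 :- P9.]. Adds K1.
Round 4: (ix) [J :- K1.]. Adds J.
Round 5: (xi) [H9 :- J.]. Adds H9.
Round 6: (vii) [A4 :- H9, P9.]. Adds A4.
Derived: J (round 4), P9 (round 2), C2 (round 1). V never appears in any round.

V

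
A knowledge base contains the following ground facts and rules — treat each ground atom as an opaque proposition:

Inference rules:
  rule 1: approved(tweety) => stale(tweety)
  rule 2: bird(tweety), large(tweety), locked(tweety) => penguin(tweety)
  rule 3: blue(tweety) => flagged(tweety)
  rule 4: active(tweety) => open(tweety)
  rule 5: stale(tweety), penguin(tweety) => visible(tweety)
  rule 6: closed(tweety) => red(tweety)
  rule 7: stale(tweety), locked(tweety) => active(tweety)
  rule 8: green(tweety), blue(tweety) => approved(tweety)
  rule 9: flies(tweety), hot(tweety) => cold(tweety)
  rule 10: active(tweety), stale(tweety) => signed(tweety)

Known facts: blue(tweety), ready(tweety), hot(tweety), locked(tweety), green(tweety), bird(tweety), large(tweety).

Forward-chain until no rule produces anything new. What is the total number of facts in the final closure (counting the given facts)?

15

Round 1: rule 2 [bird(tweety), large(tweety), locked(tweety) => penguin(tweety)]; rule 3 [blue(tweety) => flagged(tweety)]; rule 8 [green(tweety), blue(tweety) => approved(tweety)]. New: penguin(tweety), flagged(tweety), approved(tweety).
Round 2: rule 1 [approved(tweety) => stale(tweety)]. New: stale(tweety).
Round 3: rule 5 [stale(tweety), penguin(tweety) => visible(tweety)]; rule 7 [stale(tweety), locked(tweety) => active(tweety)]. New: visible(tweety), active(tweety).
Round 4: rule 4 [active(tweety) => open(tweety)]; rule 10 [active(tweety), stale(tweety) => signed(tweety)]. New: open(tweety), signed(tweety).
Closure: {active(tweety), approved(tweety), bird(tweety), blue(tweety), flagged(tweety), green(tweety), hot(tweety), large(tweety), locked(tweety), open(tweety), penguin(tweety), ready(tweety), signed(tweety), stale(tweety), visible(tweety)} — 15 facts.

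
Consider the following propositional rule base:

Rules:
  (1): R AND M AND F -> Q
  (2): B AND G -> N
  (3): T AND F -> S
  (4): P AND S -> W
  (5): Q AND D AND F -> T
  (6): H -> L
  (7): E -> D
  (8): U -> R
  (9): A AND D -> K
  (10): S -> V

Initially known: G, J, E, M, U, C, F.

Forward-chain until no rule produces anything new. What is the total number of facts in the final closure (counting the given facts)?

13

[1] (7) [E -> D]; (8) [U -> R]. ⇒ new: D, R.
[2] (1) [R AND M AND F -> Q]. ⇒ new: Q.
[3] (5) [Q AND D AND F -> T]. ⇒ new: T.
[4] (3) [T AND F -> S]. ⇒ new: S.
[5] (10) [S -> V]. ⇒ new: V.
Closure: {C, D, E, F, G, J, M, Q, R, S, T, U, V} — 13 facts.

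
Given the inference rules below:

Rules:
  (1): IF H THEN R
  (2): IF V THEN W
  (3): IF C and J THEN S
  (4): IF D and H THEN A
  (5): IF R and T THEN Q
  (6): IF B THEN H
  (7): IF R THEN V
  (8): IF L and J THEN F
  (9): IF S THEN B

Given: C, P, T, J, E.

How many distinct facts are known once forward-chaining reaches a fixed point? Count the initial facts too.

12

[1] (3) [IF C and J THEN S]. ⇒ new: S.
[2] (9) [IF S THEN B]. ⇒ new: B.
[3] (6) [IF B THEN H]. ⇒ new: H.
[4] (1) [IF H THEN R]. ⇒ new: R.
[5] (5) [IF R and T THEN Q]; (7) [IF R THEN V]. ⇒ new: Q, V.
[6] (2) [IF V THEN W]. ⇒ new: W.
Closure: {B, C, E, H, J, P, Q, R, S, T, V, W} — 12 facts.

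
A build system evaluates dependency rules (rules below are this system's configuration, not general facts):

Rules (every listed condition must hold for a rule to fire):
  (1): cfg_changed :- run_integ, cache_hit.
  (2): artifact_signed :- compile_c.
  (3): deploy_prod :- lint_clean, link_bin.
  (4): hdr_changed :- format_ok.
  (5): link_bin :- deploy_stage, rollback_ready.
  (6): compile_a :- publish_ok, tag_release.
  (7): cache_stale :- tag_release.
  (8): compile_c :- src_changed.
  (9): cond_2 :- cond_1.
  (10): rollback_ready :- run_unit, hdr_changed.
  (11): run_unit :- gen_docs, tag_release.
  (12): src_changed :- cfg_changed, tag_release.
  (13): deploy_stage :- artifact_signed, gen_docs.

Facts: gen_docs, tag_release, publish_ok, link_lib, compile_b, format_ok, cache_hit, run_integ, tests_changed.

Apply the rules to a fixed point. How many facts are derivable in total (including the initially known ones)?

20

Round 1 fires (1), (4), (6), (7), (11), giving cfg_changed, hdr_changed, compile_a, cache_stale, run_unit.
Round 2 fires (10), (12), giving rollback_ready, src_changed.
Round 3 fires (8), giving compile_c.
Round 4 fires (2), giving artifact_signed.
Round 5 fires (13), giving deploy_stage.
Round 6 fires (5), giving link_bin.
Closure: {artifact_signed, cache_hit, cache_stale, cfg_changed, compile_a, compile_b, compile_c, deploy_stage, format_ok, gen_docs, hdr_changed, link_bin, link_lib, publish_ok, rollback_ready, run_integ, run_unit, src_changed, tag_release, tests_changed} — 20 facts.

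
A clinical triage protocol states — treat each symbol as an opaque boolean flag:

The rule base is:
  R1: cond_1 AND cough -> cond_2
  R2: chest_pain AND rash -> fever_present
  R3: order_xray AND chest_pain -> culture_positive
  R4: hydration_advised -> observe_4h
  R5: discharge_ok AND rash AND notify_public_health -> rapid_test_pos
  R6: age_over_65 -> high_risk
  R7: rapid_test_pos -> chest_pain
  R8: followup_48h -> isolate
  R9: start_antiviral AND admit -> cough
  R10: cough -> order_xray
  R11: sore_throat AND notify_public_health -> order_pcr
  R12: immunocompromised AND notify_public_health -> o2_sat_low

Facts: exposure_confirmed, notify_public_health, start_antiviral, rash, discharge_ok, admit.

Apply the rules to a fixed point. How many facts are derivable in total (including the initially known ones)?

Round 1: R5 [discharge_ok AND rash AND notify_public_health -> rapid_test_pos]; R9 [start_antiviral AND admit -> cough]. New: rapid_test_pos, cough.
Round 2: R7 [rapid_test_pos -> chest_pain]; R10 [cough -> order_xray]. New: chest_pain, order_xray.
Round 3: R2 [chest_pain AND rash -> fever_present]; R3 [order_xray AND chest_pain -> culture_positive]. New: fever_present, culture_positive.
Closure: {admit, chest_pain, cough, culture_positive, discharge_ok, exposure_confirmed, fever_present, notify_public_health, order_xray, rapid_test_pos, rash, start_antiviral} — 12 facts.

12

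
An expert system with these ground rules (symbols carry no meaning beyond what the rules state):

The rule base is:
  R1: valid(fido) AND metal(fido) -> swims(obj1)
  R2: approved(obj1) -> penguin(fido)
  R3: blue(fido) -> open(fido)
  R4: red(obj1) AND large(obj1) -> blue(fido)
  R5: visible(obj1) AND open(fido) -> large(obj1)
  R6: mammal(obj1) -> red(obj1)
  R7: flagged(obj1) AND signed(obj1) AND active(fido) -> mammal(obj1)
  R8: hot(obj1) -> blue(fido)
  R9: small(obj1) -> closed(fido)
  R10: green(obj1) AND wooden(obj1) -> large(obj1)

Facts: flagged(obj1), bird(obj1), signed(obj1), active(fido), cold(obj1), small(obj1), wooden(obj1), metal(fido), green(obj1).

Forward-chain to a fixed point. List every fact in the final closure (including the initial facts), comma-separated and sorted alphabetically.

Round 1 — R7, R9, R10, derive mammal(obj1), closed(fido), large(obj1).
Round 2 — R6, derive red(obj1).
Round 3 — R4, derive blue(fido).
Round 4 — R3, derive open(fido).

active(fido), bird(obj1), blue(fido), closed(fido), cold(obj1), flagged(obj1), green(obj1), large(obj1), mammal(obj1), metal(fido), open(fido), red(obj1), signed(obj1), small(obj1), wooden(obj1)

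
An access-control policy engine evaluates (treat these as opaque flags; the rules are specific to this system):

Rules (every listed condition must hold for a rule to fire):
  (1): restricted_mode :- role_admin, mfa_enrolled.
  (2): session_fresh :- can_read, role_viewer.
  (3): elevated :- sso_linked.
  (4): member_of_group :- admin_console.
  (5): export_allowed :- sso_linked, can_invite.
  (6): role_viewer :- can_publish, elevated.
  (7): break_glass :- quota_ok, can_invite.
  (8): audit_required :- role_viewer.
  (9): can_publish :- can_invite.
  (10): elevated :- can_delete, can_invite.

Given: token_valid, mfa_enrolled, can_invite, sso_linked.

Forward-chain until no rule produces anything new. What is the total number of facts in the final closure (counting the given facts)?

Round 1: (3) [elevated :- sso_linked.]; (5) [export_allowed :- sso_linked, can_invite.]; (9) [can_publish :- can_invite.]. New: elevated, export_allowed, can_publish.
Round 2: (6) [role_viewer :- can_publish, elevated.]. New: role_viewer.
Round 3: (8) [audit_required :- role_viewer.]. New: audit_required.
Closure: {audit_required, can_invite, can_publish, elevated, export_allowed, mfa_enrolled, role_viewer, sso_linked, token_valid} — 9 facts.

9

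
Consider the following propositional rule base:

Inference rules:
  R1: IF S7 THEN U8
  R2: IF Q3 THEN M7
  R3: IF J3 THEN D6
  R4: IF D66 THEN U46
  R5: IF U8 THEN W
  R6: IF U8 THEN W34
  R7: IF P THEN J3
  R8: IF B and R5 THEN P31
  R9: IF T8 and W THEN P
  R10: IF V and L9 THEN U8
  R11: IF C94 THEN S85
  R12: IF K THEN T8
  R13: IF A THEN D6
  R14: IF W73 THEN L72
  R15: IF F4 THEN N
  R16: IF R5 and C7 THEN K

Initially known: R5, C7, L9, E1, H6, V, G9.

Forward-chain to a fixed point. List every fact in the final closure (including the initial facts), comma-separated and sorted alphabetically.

C7, D6, E1, G9, H6, J3, K, L9, P, R5, T8, U8, V, W, W34

Round 1: R10 [IF V and L9 THEN U8]; R16 [IF R5 and C7 THEN K]. New: U8, K.
Round 2: R5 [IF U8 THEN W]; R6 [IF U8 THEN W34]; R12 [IF K THEN T8]. New: W, W34, T8.
Round 3: R9 [IF T8 and W THEN P]. New: P.
Round 4: R7 [IF P THEN J3]. New: J3.
Round 5: R3 [IF J3 THEN D6]. New: D6.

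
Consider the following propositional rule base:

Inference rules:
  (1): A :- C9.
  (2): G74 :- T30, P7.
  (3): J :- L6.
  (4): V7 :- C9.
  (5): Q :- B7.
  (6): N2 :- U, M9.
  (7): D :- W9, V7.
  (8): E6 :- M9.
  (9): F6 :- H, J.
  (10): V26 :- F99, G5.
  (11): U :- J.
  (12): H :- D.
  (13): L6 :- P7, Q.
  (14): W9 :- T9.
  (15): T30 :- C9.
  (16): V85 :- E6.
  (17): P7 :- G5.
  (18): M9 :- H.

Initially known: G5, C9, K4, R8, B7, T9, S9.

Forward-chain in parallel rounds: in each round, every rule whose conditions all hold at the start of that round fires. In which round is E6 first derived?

Round 1: (1) [A :- C9.]; (4) [V7 :- C9.]; (5) [Q :- B7.]; (14) [W9 :- T9.]; (15) [T30 :- C9.]; (17) [P7 :- G5.]. New: A, V7, Q, W9, T30, P7.
Round 2: (2) [G74 :- T30, P7.]; (7) [D :- W9, V7.]; (13) [L6 :- P7, Q.]. New: G74, D, L6.
Round 3: (3) [J :- L6.]; (12) [H :- D.]. New: J, H.
Round 4: (9) [F6 :- H, J.]; (11) [U :- J.]; (18) [M9 :- H.]. New: F6, U, M9.
Round 5: (6) [N2 :- U, M9.]; (8) [E6 :- M9.]. New: N2, E6.
E6 first appears in round 5.

5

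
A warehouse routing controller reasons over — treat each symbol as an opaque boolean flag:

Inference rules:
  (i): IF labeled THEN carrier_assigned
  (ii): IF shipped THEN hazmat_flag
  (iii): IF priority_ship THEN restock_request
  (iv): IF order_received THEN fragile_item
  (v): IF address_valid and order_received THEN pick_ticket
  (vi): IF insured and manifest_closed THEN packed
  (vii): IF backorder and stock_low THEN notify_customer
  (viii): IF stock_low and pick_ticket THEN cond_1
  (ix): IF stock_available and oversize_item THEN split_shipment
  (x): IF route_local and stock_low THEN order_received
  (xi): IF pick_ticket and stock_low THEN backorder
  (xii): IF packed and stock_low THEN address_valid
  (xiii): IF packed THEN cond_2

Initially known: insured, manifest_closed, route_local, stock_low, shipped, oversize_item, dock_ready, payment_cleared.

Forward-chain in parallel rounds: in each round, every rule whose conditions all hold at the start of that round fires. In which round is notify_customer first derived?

Round 1 fires (ii), (vi), (x), giving hazmat_flag, packed, order_received.
Round 2 fires (iv), (xii), (xiii), giving fragile_item, address_valid, cond_2.
Round 3 fires (v), giving pick_ticket.
Round 4 fires (viii), (xi), giving cond_1, backorder.
Round 5 fires (vii), giving notify_customer.
notify_customer first appears in round 5.

5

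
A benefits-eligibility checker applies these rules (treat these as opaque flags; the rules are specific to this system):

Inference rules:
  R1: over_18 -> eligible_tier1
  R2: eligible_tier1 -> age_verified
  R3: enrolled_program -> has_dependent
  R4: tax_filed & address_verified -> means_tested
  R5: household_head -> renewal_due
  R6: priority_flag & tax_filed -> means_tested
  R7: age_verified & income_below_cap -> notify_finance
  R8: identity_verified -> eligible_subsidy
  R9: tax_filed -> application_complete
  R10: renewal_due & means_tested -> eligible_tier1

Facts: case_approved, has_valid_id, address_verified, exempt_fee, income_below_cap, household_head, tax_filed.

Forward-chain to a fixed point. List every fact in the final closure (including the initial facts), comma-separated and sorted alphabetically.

[1] R4 [tax_filed & address_verified -> means_tested]; R5 [household_head -> renewal_due]; R9 [tax_filed -> application_complete]. ⇒ new: means_tested, renewal_due, application_complete.
[2] R10 [renewal_due & means_tested -> eligible_tier1]. ⇒ new: eligible_tier1.
[3] R2 [eligible_tier1 -> age_verified]. ⇒ new: age_verified.
[4] R7 [age_verified & income_below_cap -> notify_finance]. ⇒ new: notify_finance.

address_verified, age_verified, application_complete, case_approved, eligible_tier1, exempt_fee, has_valid_id, household_head, income_below_cap, means_tested, notify_finance, renewal_due, tax_filed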